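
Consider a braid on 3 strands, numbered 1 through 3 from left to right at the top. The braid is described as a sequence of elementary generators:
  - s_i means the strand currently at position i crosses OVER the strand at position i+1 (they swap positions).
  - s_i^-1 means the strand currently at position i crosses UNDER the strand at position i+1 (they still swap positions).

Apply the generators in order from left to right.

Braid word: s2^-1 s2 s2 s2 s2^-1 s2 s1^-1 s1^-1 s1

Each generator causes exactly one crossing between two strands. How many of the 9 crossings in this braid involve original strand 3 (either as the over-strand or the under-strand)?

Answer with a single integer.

Gen 1: crossing 2x3. Involves strand 3? yes. Count so far: 1
Gen 2: crossing 3x2. Involves strand 3? yes. Count so far: 2
Gen 3: crossing 2x3. Involves strand 3? yes. Count so far: 3
Gen 4: crossing 3x2. Involves strand 3? yes. Count so far: 4
Gen 5: crossing 2x3. Involves strand 3? yes. Count so far: 5
Gen 6: crossing 3x2. Involves strand 3? yes. Count so far: 6
Gen 7: crossing 1x2. Involves strand 3? no. Count so far: 6
Gen 8: crossing 2x1. Involves strand 3? no. Count so far: 6
Gen 9: crossing 1x2. Involves strand 3? no. Count so far: 6

Answer: 6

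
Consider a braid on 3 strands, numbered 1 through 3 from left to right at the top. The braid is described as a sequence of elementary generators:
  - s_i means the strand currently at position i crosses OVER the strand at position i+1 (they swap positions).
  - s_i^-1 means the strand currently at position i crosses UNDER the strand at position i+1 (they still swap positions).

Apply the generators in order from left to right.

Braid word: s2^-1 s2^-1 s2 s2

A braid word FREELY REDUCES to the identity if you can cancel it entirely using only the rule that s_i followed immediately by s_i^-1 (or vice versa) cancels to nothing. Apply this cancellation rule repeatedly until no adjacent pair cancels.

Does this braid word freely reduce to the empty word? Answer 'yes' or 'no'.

Gen 1 (s2^-1): push. Stack: [s2^-1]
Gen 2 (s2^-1): push. Stack: [s2^-1 s2^-1]
Gen 3 (s2): cancels prior s2^-1. Stack: [s2^-1]
Gen 4 (s2): cancels prior s2^-1. Stack: []
Reduced word: (empty)

Answer: yes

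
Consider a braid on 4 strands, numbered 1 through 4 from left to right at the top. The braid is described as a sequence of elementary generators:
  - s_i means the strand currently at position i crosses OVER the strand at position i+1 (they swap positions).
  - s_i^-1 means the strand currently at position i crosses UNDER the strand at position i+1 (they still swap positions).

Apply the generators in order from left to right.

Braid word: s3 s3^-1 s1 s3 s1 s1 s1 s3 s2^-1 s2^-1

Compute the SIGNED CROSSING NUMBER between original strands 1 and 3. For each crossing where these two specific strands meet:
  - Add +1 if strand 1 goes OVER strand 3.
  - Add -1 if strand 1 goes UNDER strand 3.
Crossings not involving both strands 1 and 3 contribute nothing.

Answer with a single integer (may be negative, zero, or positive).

Gen 1: crossing 3x4. Both 1&3? no. Sum: 0
Gen 2: crossing 4x3. Both 1&3? no. Sum: 0
Gen 3: crossing 1x2. Both 1&3? no. Sum: 0
Gen 4: crossing 3x4. Both 1&3? no. Sum: 0
Gen 5: crossing 2x1. Both 1&3? no. Sum: 0
Gen 6: crossing 1x2. Both 1&3? no. Sum: 0
Gen 7: crossing 2x1. Both 1&3? no. Sum: 0
Gen 8: crossing 4x3. Both 1&3? no. Sum: 0
Gen 9: crossing 2x3. Both 1&3? no. Sum: 0
Gen 10: crossing 3x2. Both 1&3? no. Sum: 0

Answer: 0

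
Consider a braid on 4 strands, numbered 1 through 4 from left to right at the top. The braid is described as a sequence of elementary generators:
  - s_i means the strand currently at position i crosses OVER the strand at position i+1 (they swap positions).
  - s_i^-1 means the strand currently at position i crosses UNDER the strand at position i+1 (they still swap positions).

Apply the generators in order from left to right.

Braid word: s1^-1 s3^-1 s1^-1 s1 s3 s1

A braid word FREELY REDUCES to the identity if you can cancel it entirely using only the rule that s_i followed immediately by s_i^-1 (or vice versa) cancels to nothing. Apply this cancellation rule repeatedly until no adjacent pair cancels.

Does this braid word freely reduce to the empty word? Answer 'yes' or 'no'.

Answer: yes

Derivation:
Gen 1 (s1^-1): push. Stack: [s1^-1]
Gen 2 (s3^-1): push. Stack: [s1^-1 s3^-1]
Gen 3 (s1^-1): push. Stack: [s1^-1 s3^-1 s1^-1]
Gen 4 (s1): cancels prior s1^-1. Stack: [s1^-1 s3^-1]
Gen 5 (s3): cancels prior s3^-1. Stack: [s1^-1]
Gen 6 (s1): cancels prior s1^-1. Stack: []
Reduced word: (empty)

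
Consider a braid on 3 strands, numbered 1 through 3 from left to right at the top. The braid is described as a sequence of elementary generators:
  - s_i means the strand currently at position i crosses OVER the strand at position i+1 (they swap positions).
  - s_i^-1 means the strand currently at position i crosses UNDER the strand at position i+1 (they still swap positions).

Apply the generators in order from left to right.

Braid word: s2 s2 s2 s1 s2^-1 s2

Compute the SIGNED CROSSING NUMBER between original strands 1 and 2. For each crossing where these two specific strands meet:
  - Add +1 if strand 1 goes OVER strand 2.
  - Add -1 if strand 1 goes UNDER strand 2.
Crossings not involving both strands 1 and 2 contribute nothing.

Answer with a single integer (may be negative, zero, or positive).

Gen 1: crossing 2x3. Both 1&2? no. Sum: 0
Gen 2: crossing 3x2. Both 1&2? no. Sum: 0
Gen 3: crossing 2x3. Both 1&2? no. Sum: 0
Gen 4: crossing 1x3. Both 1&2? no. Sum: 0
Gen 5: 1 under 2. Both 1&2? yes. Contrib: -1. Sum: -1
Gen 6: 2 over 1. Both 1&2? yes. Contrib: -1. Sum: -2

Answer: -2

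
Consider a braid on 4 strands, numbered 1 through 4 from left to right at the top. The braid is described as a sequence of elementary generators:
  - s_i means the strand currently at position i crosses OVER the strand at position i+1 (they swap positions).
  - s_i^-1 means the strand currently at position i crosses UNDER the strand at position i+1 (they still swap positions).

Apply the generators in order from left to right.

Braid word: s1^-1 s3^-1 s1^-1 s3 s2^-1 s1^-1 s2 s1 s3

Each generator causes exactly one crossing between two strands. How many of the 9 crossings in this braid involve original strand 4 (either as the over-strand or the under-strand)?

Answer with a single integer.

Gen 1: crossing 1x2. Involves strand 4? no. Count so far: 0
Gen 2: crossing 3x4. Involves strand 4? yes. Count so far: 1
Gen 3: crossing 2x1. Involves strand 4? no. Count so far: 1
Gen 4: crossing 4x3. Involves strand 4? yes. Count so far: 2
Gen 5: crossing 2x3. Involves strand 4? no. Count so far: 2
Gen 6: crossing 1x3. Involves strand 4? no. Count so far: 2
Gen 7: crossing 1x2. Involves strand 4? no. Count so far: 2
Gen 8: crossing 3x2. Involves strand 4? no. Count so far: 2
Gen 9: crossing 1x4. Involves strand 4? yes. Count so far: 3

Answer: 3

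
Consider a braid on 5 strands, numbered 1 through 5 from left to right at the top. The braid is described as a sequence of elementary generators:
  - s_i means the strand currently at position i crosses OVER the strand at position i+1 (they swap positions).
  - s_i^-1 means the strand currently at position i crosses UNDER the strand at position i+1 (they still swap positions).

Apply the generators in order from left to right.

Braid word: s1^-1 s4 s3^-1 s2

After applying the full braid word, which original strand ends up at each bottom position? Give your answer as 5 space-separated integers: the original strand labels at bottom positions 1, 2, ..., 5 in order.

Gen 1 (s1^-1): strand 1 crosses under strand 2. Perm now: [2 1 3 4 5]
Gen 2 (s4): strand 4 crosses over strand 5. Perm now: [2 1 3 5 4]
Gen 3 (s3^-1): strand 3 crosses under strand 5. Perm now: [2 1 5 3 4]
Gen 4 (s2): strand 1 crosses over strand 5. Perm now: [2 5 1 3 4]

Answer: 2 5 1 3 4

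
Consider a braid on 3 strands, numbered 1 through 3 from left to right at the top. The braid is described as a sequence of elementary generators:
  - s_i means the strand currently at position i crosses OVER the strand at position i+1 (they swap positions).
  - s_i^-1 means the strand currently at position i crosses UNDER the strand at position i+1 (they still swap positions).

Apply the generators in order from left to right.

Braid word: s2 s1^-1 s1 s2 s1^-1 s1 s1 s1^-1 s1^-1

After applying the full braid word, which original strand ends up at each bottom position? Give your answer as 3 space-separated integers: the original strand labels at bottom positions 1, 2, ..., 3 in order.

Answer: 2 1 3

Derivation:
Gen 1 (s2): strand 2 crosses over strand 3. Perm now: [1 3 2]
Gen 2 (s1^-1): strand 1 crosses under strand 3. Perm now: [3 1 2]
Gen 3 (s1): strand 3 crosses over strand 1. Perm now: [1 3 2]
Gen 4 (s2): strand 3 crosses over strand 2. Perm now: [1 2 3]
Gen 5 (s1^-1): strand 1 crosses under strand 2. Perm now: [2 1 3]
Gen 6 (s1): strand 2 crosses over strand 1. Perm now: [1 2 3]
Gen 7 (s1): strand 1 crosses over strand 2. Perm now: [2 1 3]
Gen 8 (s1^-1): strand 2 crosses under strand 1. Perm now: [1 2 3]
Gen 9 (s1^-1): strand 1 crosses under strand 2. Perm now: [2 1 3]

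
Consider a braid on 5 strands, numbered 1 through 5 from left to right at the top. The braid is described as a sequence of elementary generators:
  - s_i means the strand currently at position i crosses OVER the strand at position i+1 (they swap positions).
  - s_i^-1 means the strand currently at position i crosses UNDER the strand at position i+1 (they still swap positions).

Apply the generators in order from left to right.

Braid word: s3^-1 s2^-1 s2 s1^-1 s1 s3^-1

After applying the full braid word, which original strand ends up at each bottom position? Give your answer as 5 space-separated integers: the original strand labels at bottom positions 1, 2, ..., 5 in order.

Answer: 1 2 3 4 5

Derivation:
Gen 1 (s3^-1): strand 3 crosses under strand 4. Perm now: [1 2 4 3 5]
Gen 2 (s2^-1): strand 2 crosses under strand 4. Perm now: [1 4 2 3 5]
Gen 3 (s2): strand 4 crosses over strand 2. Perm now: [1 2 4 3 5]
Gen 4 (s1^-1): strand 1 crosses under strand 2. Perm now: [2 1 4 3 5]
Gen 5 (s1): strand 2 crosses over strand 1. Perm now: [1 2 4 3 5]
Gen 6 (s3^-1): strand 4 crosses under strand 3. Perm now: [1 2 3 4 5]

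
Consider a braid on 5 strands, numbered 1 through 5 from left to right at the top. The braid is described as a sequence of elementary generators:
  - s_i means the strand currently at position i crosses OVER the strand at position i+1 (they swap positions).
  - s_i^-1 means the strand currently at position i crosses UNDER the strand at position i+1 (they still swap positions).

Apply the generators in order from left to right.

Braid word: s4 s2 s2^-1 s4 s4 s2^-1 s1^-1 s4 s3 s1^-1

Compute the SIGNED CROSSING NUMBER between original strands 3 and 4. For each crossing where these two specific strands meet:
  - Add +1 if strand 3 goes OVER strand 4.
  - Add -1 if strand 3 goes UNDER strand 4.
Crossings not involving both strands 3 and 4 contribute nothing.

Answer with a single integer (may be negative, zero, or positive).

Answer: 0

Derivation:
Gen 1: crossing 4x5. Both 3&4? no. Sum: 0
Gen 2: crossing 2x3. Both 3&4? no. Sum: 0
Gen 3: crossing 3x2. Both 3&4? no. Sum: 0
Gen 4: crossing 5x4. Both 3&4? no. Sum: 0
Gen 5: crossing 4x5. Both 3&4? no. Sum: 0
Gen 6: crossing 2x3. Both 3&4? no. Sum: 0
Gen 7: crossing 1x3. Both 3&4? no. Sum: 0
Gen 8: crossing 5x4. Both 3&4? no. Sum: 0
Gen 9: crossing 2x4. Both 3&4? no. Sum: 0
Gen 10: crossing 3x1. Both 3&4? no. Sum: 0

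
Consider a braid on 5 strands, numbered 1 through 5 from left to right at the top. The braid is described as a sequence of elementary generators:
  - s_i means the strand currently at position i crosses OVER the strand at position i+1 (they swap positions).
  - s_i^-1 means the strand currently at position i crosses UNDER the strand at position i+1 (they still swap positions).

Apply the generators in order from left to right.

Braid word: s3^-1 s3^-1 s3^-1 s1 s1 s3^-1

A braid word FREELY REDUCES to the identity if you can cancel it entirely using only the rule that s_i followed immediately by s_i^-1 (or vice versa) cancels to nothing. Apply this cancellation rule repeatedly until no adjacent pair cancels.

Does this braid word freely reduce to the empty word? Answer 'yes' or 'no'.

Answer: no

Derivation:
Gen 1 (s3^-1): push. Stack: [s3^-1]
Gen 2 (s3^-1): push. Stack: [s3^-1 s3^-1]
Gen 3 (s3^-1): push. Stack: [s3^-1 s3^-1 s3^-1]
Gen 4 (s1): push. Stack: [s3^-1 s3^-1 s3^-1 s1]
Gen 5 (s1): push. Stack: [s3^-1 s3^-1 s3^-1 s1 s1]
Gen 6 (s3^-1): push. Stack: [s3^-1 s3^-1 s3^-1 s1 s1 s3^-1]
Reduced word: s3^-1 s3^-1 s3^-1 s1 s1 s3^-1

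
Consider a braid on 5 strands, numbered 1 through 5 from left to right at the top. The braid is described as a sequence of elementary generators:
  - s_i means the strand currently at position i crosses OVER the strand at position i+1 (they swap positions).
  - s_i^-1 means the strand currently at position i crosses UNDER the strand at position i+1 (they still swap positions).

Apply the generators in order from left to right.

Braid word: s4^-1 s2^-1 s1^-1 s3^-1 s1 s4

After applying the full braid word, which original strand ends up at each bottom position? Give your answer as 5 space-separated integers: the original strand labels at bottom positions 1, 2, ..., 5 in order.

Answer: 1 3 5 4 2

Derivation:
Gen 1 (s4^-1): strand 4 crosses under strand 5. Perm now: [1 2 3 5 4]
Gen 2 (s2^-1): strand 2 crosses under strand 3. Perm now: [1 3 2 5 4]
Gen 3 (s1^-1): strand 1 crosses under strand 3. Perm now: [3 1 2 5 4]
Gen 4 (s3^-1): strand 2 crosses under strand 5. Perm now: [3 1 5 2 4]
Gen 5 (s1): strand 3 crosses over strand 1. Perm now: [1 3 5 2 4]
Gen 6 (s4): strand 2 crosses over strand 4. Perm now: [1 3 5 4 2]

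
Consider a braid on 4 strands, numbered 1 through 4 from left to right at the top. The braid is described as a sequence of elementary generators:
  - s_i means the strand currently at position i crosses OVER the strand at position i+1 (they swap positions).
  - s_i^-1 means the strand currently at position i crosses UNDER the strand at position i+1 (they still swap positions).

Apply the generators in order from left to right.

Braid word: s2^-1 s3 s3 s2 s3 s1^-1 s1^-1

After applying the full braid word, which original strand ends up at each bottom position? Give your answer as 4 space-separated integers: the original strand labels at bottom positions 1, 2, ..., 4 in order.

Gen 1 (s2^-1): strand 2 crosses under strand 3. Perm now: [1 3 2 4]
Gen 2 (s3): strand 2 crosses over strand 4. Perm now: [1 3 4 2]
Gen 3 (s3): strand 4 crosses over strand 2. Perm now: [1 3 2 4]
Gen 4 (s2): strand 3 crosses over strand 2. Perm now: [1 2 3 4]
Gen 5 (s3): strand 3 crosses over strand 4. Perm now: [1 2 4 3]
Gen 6 (s1^-1): strand 1 crosses under strand 2. Perm now: [2 1 4 3]
Gen 7 (s1^-1): strand 2 crosses under strand 1. Perm now: [1 2 4 3]

Answer: 1 2 4 3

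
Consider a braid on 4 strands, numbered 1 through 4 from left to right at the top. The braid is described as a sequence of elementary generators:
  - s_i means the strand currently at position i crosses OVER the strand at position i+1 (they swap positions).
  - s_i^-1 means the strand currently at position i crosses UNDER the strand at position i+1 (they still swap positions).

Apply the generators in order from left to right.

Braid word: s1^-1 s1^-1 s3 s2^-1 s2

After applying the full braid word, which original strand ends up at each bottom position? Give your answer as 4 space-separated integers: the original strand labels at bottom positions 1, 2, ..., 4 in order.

Gen 1 (s1^-1): strand 1 crosses under strand 2. Perm now: [2 1 3 4]
Gen 2 (s1^-1): strand 2 crosses under strand 1. Perm now: [1 2 3 4]
Gen 3 (s3): strand 3 crosses over strand 4. Perm now: [1 2 4 3]
Gen 4 (s2^-1): strand 2 crosses under strand 4. Perm now: [1 4 2 3]
Gen 5 (s2): strand 4 crosses over strand 2. Perm now: [1 2 4 3]

Answer: 1 2 4 3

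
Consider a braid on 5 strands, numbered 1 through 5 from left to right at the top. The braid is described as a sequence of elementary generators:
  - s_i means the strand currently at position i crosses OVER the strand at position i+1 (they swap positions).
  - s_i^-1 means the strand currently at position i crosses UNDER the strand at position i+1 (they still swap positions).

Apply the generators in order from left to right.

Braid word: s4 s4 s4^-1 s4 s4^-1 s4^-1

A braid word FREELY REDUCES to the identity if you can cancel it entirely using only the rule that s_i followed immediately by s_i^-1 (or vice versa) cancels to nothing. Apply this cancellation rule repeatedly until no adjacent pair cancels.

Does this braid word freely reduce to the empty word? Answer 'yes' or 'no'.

Gen 1 (s4): push. Stack: [s4]
Gen 2 (s4): push. Stack: [s4 s4]
Gen 3 (s4^-1): cancels prior s4. Stack: [s4]
Gen 4 (s4): push. Stack: [s4 s4]
Gen 5 (s4^-1): cancels prior s4. Stack: [s4]
Gen 6 (s4^-1): cancels prior s4. Stack: []
Reduced word: (empty)

Answer: yes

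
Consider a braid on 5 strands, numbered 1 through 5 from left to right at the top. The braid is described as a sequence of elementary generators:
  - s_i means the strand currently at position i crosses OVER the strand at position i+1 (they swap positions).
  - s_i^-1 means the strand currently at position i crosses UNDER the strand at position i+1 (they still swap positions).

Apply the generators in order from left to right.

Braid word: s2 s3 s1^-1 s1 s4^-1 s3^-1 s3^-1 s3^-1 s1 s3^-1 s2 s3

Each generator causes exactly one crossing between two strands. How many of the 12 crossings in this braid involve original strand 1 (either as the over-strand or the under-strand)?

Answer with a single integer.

Answer: 5

Derivation:
Gen 1: crossing 2x3. Involves strand 1? no. Count so far: 0
Gen 2: crossing 2x4. Involves strand 1? no. Count so far: 0
Gen 3: crossing 1x3. Involves strand 1? yes. Count so far: 1
Gen 4: crossing 3x1. Involves strand 1? yes. Count so far: 2
Gen 5: crossing 2x5. Involves strand 1? no. Count so far: 2
Gen 6: crossing 4x5. Involves strand 1? no. Count so far: 2
Gen 7: crossing 5x4. Involves strand 1? no. Count so far: 2
Gen 8: crossing 4x5. Involves strand 1? no. Count so far: 2
Gen 9: crossing 1x3. Involves strand 1? yes. Count so far: 3
Gen 10: crossing 5x4. Involves strand 1? no. Count so far: 3
Gen 11: crossing 1x4. Involves strand 1? yes. Count so far: 4
Gen 12: crossing 1x5. Involves strand 1? yes. Count so far: 5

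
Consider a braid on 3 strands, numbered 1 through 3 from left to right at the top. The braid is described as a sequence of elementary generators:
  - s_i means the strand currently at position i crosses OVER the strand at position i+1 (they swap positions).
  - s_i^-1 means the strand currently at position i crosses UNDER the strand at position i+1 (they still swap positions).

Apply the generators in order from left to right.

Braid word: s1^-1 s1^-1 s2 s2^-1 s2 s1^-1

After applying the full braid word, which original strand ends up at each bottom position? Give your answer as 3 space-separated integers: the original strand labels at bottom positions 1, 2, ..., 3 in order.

Answer: 3 1 2

Derivation:
Gen 1 (s1^-1): strand 1 crosses under strand 2. Perm now: [2 1 3]
Gen 2 (s1^-1): strand 2 crosses under strand 1. Perm now: [1 2 3]
Gen 3 (s2): strand 2 crosses over strand 3. Perm now: [1 3 2]
Gen 4 (s2^-1): strand 3 crosses under strand 2. Perm now: [1 2 3]
Gen 5 (s2): strand 2 crosses over strand 3. Perm now: [1 3 2]
Gen 6 (s1^-1): strand 1 crosses under strand 3. Perm now: [3 1 2]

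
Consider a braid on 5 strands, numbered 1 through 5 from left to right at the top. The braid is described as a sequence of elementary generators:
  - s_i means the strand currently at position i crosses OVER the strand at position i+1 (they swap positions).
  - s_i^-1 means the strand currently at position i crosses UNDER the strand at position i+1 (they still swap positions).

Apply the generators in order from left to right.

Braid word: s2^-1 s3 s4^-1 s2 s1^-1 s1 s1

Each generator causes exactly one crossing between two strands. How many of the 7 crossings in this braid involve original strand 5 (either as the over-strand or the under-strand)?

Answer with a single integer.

Gen 1: crossing 2x3. Involves strand 5? no. Count so far: 0
Gen 2: crossing 2x4. Involves strand 5? no. Count so far: 0
Gen 3: crossing 2x5. Involves strand 5? yes. Count so far: 1
Gen 4: crossing 3x4. Involves strand 5? no. Count so far: 1
Gen 5: crossing 1x4. Involves strand 5? no. Count so far: 1
Gen 6: crossing 4x1. Involves strand 5? no. Count so far: 1
Gen 7: crossing 1x4. Involves strand 5? no. Count so far: 1

Answer: 1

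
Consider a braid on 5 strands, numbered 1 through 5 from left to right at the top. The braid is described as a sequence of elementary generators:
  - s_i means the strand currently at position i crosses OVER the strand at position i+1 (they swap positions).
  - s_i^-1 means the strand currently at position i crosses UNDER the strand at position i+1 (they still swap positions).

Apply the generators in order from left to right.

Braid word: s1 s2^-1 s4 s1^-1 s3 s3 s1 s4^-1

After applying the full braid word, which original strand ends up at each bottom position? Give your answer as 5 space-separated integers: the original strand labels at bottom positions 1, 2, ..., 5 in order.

Answer: 2 3 1 4 5

Derivation:
Gen 1 (s1): strand 1 crosses over strand 2. Perm now: [2 1 3 4 5]
Gen 2 (s2^-1): strand 1 crosses under strand 3. Perm now: [2 3 1 4 5]
Gen 3 (s4): strand 4 crosses over strand 5. Perm now: [2 3 1 5 4]
Gen 4 (s1^-1): strand 2 crosses under strand 3. Perm now: [3 2 1 5 4]
Gen 5 (s3): strand 1 crosses over strand 5. Perm now: [3 2 5 1 4]
Gen 6 (s3): strand 5 crosses over strand 1. Perm now: [3 2 1 5 4]
Gen 7 (s1): strand 3 crosses over strand 2. Perm now: [2 3 1 5 4]
Gen 8 (s4^-1): strand 5 crosses under strand 4. Perm now: [2 3 1 4 5]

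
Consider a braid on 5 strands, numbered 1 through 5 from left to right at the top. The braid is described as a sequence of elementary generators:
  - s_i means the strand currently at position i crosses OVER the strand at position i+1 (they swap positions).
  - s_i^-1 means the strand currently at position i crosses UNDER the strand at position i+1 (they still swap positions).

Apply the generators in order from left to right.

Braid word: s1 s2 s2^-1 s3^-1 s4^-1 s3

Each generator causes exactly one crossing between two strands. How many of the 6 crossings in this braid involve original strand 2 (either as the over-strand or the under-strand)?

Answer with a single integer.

Answer: 1

Derivation:
Gen 1: crossing 1x2. Involves strand 2? yes. Count so far: 1
Gen 2: crossing 1x3. Involves strand 2? no. Count so far: 1
Gen 3: crossing 3x1. Involves strand 2? no. Count so far: 1
Gen 4: crossing 3x4. Involves strand 2? no. Count so far: 1
Gen 5: crossing 3x5. Involves strand 2? no. Count so far: 1
Gen 6: crossing 4x5. Involves strand 2? no. Count so far: 1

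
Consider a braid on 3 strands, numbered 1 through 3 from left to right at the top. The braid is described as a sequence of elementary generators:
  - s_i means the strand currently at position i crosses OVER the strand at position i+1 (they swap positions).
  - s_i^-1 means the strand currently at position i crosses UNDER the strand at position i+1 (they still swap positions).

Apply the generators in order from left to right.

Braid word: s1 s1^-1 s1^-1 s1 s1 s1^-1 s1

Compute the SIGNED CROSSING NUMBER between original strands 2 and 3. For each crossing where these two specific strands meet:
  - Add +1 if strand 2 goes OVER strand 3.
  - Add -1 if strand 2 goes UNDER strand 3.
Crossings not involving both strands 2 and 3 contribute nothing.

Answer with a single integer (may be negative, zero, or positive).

Answer: 0

Derivation:
Gen 1: crossing 1x2. Both 2&3? no. Sum: 0
Gen 2: crossing 2x1. Both 2&3? no. Sum: 0
Gen 3: crossing 1x2. Both 2&3? no. Sum: 0
Gen 4: crossing 2x1. Both 2&3? no. Sum: 0
Gen 5: crossing 1x2. Both 2&3? no. Sum: 0
Gen 6: crossing 2x1. Both 2&3? no. Sum: 0
Gen 7: crossing 1x2. Both 2&3? no. Sum: 0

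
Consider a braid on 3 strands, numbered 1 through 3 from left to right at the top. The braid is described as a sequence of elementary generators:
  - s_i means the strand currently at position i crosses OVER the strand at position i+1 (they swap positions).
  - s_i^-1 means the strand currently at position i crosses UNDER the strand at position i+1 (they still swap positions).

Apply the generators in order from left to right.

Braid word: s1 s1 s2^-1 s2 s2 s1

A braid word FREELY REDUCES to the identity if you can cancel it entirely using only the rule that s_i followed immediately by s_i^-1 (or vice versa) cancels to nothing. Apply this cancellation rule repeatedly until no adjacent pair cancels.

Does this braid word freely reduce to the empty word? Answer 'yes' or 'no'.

Gen 1 (s1): push. Stack: [s1]
Gen 2 (s1): push. Stack: [s1 s1]
Gen 3 (s2^-1): push. Stack: [s1 s1 s2^-1]
Gen 4 (s2): cancels prior s2^-1. Stack: [s1 s1]
Gen 5 (s2): push. Stack: [s1 s1 s2]
Gen 6 (s1): push. Stack: [s1 s1 s2 s1]
Reduced word: s1 s1 s2 s1

Answer: no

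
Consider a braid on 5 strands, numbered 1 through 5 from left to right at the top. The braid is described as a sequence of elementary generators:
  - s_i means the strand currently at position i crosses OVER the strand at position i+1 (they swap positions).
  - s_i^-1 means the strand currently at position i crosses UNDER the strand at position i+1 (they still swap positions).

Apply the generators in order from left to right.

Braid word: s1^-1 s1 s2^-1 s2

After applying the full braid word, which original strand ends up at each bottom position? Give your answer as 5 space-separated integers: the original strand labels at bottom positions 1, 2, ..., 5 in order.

Answer: 1 2 3 4 5

Derivation:
Gen 1 (s1^-1): strand 1 crosses under strand 2. Perm now: [2 1 3 4 5]
Gen 2 (s1): strand 2 crosses over strand 1. Perm now: [1 2 3 4 5]
Gen 3 (s2^-1): strand 2 crosses under strand 3. Perm now: [1 3 2 4 5]
Gen 4 (s2): strand 3 crosses over strand 2. Perm now: [1 2 3 4 5]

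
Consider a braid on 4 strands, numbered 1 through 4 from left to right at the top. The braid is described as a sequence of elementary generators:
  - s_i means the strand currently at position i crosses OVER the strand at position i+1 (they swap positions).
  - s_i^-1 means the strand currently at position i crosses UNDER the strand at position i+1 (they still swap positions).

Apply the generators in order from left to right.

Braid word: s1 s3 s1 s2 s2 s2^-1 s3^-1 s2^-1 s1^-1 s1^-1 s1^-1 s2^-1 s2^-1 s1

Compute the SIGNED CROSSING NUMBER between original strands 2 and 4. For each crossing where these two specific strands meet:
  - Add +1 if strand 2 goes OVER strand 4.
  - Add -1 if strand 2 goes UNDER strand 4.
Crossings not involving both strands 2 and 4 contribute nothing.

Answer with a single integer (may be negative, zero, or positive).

Gen 1: crossing 1x2. Both 2&4? no. Sum: 0
Gen 2: crossing 3x4. Both 2&4? no. Sum: 0
Gen 3: crossing 2x1. Both 2&4? no. Sum: 0
Gen 4: 2 over 4. Both 2&4? yes. Contrib: +1. Sum: 1
Gen 5: 4 over 2. Both 2&4? yes. Contrib: -1. Sum: 0
Gen 6: 2 under 4. Both 2&4? yes. Contrib: -1. Sum: -1
Gen 7: crossing 2x3. Both 2&4? no. Sum: -1
Gen 8: crossing 4x3. Both 2&4? no. Sum: -1
Gen 9: crossing 1x3. Both 2&4? no. Sum: -1
Gen 10: crossing 3x1. Both 2&4? no. Sum: -1
Gen 11: crossing 1x3. Both 2&4? no. Sum: -1
Gen 12: crossing 1x4. Both 2&4? no. Sum: -1
Gen 13: crossing 4x1. Both 2&4? no. Sum: -1
Gen 14: crossing 3x1. Both 2&4? no. Sum: -1

Answer: -1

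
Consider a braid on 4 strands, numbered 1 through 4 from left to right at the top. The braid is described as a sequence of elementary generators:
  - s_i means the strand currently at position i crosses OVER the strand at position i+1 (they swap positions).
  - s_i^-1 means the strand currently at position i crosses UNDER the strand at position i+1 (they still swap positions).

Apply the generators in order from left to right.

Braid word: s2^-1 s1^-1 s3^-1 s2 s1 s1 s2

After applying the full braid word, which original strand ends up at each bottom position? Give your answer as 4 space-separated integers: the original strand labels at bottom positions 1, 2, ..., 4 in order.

Answer: 3 1 4 2

Derivation:
Gen 1 (s2^-1): strand 2 crosses under strand 3. Perm now: [1 3 2 4]
Gen 2 (s1^-1): strand 1 crosses under strand 3. Perm now: [3 1 2 4]
Gen 3 (s3^-1): strand 2 crosses under strand 4. Perm now: [3 1 4 2]
Gen 4 (s2): strand 1 crosses over strand 4. Perm now: [3 4 1 2]
Gen 5 (s1): strand 3 crosses over strand 4. Perm now: [4 3 1 2]
Gen 6 (s1): strand 4 crosses over strand 3. Perm now: [3 4 1 2]
Gen 7 (s2): strand 4 crosses over strand 1. Perm now: [3 1 4 2]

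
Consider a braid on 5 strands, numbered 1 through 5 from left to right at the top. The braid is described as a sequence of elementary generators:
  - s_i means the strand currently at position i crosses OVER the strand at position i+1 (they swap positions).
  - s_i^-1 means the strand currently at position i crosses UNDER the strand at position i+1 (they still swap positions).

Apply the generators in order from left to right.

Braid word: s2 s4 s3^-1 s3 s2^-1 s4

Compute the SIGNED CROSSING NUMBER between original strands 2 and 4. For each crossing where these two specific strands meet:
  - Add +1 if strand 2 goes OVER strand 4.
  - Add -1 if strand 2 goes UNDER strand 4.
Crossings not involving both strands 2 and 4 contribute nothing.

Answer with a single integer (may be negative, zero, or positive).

Gen 1: crossing 2x3. Both 2&4? no. Sum: 0
Gen 2: crossing 4x5. Both 2&4? no. Sum: 0
Gen 3: crossing 2x5. Both 2&4? no. Sum: 0
Gen 4: crossing 5x2. Both 2&4? no. Sum: 0
Gen 5: crossing 3x2. Both 2&4? no. Sum: 0
Gen 6: crossing 5x4. Both 2&4? no. Sum: 0

Answer: 0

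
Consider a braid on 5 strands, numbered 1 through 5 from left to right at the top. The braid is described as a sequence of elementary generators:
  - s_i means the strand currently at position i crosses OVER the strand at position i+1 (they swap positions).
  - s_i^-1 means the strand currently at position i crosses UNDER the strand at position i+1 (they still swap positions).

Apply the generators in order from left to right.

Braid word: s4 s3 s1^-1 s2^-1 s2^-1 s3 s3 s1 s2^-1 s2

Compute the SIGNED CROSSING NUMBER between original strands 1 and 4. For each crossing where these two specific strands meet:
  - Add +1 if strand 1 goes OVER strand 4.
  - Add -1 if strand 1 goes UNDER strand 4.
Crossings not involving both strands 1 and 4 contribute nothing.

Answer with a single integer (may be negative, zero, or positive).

Answer: 0

Derivation:
Gen 1: crossing 4x5. Both 1&4? no. Sum: 0
Gen 2: crossing 3x5. Both 1&4? no. Sum: 0
Gen 3: crossing 1x2. Both 1&4? no. Sum: 0
Gen 4: crossing 1x5. Both 1&4? no. Sum: 0
Gen 5: crossing 5x1. Both 1&4? no. Sum: 0
Gen 6: crossing 5x3. Both 1&4? no. Sum: 0
Gen 7: crossing 3x5. Both 1&4? no. Sum: 0
Gen 8: crossing 2x1. Both 1&4? no. Sum: 0
Gen 9: crossing 2x5. Both 1&4? no. Sum: 0
Gen 10: crossing 5x2. Both 1&4? no. Sum: 0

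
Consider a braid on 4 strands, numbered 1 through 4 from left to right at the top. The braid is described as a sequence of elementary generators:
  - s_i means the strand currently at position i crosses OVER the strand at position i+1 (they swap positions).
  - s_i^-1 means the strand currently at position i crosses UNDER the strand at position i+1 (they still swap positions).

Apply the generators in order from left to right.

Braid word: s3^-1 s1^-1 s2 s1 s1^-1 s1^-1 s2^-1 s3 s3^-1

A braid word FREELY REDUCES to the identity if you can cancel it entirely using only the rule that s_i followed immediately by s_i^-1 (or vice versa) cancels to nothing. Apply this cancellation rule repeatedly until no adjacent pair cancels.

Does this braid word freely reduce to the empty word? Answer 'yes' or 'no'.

Gen 1 (s3^-1): push. Stack: [s3^-1]
Gen 2 (s1^-1): push. Stack: [s3^-1 s1^-1]
Gen 3 (s2): push. Stack: [s3^-1 s1^-1 s2]
Gen 4 (s1): push. Stack: [s3^-1 s1^-1 s2 s1]
Gen 5 (s1^-1): cancels prior s1. Stack: [s3^-1 s1^-1 s2]
Gen 6 (s1^-1): push. Stack: [s3^-1 s1^-1 s2 s1^-1]
Gen 7 (s2^-1): push. Stack: [s3^-1 s1^-1 s2 s1^-1 s2^-1]
Gen 8 (s3): push. Stack: [s3^-1 s1^-1 s2 s1^-1 s2^-1 s3]
Gen 9 (s3^-1): cancels prior s3. Stack: [s3^-1 s1^-1 s2 s1^-1 s2^-1]
Reduced word: s3^-1 s1^-1 s2 s1^-1 s2^-1

Answer: no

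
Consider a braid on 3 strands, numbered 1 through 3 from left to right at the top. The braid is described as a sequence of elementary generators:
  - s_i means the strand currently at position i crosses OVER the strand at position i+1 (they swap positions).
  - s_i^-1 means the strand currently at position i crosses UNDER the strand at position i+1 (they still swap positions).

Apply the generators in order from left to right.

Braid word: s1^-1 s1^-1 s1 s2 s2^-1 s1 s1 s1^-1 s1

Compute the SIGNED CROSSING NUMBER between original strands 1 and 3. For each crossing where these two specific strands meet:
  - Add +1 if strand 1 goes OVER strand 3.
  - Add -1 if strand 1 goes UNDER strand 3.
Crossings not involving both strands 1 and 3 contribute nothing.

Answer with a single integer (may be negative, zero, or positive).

Answer: 2

Derivation:
Gen 1: crossing 1x2. Both 1&3? no. Sum: 0
Gen 2: crossing 2x1. Both 1&3? no. Sum: 0
Gen 3: crossing 1x2. Both 1&3? no. Sum: 0
Gen 4: 1 over 3. Both 1&3? yes. Contrib: +1. Sum: 1
Gen 5: 3 under 1. Both 1&3? yes. Contrib: +1. Sum: 2
Gen 6: crossing 2x1. Both 1&3? no. Sum: 2
Gen 7: crossing 1x2. Both 1&3? no. Sum: 2
Gen 8: crossing 2x1. Both 1&3? no. Sum: 2
Gen 9: crossing 1x2. Both 1&3? no. Sum: 2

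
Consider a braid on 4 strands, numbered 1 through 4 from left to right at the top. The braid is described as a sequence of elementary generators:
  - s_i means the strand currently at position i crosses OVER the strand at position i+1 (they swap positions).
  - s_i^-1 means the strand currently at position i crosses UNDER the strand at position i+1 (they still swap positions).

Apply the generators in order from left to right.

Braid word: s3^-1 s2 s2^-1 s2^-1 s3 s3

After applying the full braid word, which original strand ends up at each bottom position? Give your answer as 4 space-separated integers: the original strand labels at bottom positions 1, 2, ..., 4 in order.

Gen 1 (s3^-1): strand 3 crosses under strand 4. Perm now: [1 2 4 3]
Gen 2 (s2): strand 2 crosses over strand 4. Perm now: [1 4 2 3]
Gen 3 (s2^-1): strand 4 crosses under strand 2. Perm now: [1 2 4 3]
Gen 4 (s2^-1): strand 2 crosses under strand 4. Perm now: [1 4 2 3]
Gen 5 (s3): strand 2 crosses over strand 3. Perm now: [1 4 3 2]
Gen 6 (s3): strand 3 crosses over strand 2. Perm now: [1 4 2 3]

Answer: 1 4 2 3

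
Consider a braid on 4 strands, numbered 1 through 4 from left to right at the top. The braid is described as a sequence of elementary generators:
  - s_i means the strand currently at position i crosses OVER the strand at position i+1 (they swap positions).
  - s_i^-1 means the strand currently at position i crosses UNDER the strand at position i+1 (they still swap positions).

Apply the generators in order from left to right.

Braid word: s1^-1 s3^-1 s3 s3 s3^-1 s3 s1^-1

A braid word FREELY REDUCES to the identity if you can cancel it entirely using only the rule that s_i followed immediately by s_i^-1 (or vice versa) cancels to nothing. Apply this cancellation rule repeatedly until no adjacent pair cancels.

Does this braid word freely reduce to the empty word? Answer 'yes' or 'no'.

Gen 1 (s1^-1): push. Stack: [s1^-1]
Gen 2 (s3^-1): push. Stack: [s1^-1 s3^-1]
Gen 3 (s3): cancels prior s3^-1. Stack: [s1^-1]
Gen 4 (s3): push. Stack: [s1^-1 s3]
Gen 5 (s3^-1): cancels prior s3. Stack: [s1^-1]
Gen 6 (s3): push. Stack: [s1^-1 s3]
Gen 7 (s1^-1): push. Stack: [s1^-1 s3 s1^-1]
Reduced word: s1^-1 s3 s1^-1

Answer: no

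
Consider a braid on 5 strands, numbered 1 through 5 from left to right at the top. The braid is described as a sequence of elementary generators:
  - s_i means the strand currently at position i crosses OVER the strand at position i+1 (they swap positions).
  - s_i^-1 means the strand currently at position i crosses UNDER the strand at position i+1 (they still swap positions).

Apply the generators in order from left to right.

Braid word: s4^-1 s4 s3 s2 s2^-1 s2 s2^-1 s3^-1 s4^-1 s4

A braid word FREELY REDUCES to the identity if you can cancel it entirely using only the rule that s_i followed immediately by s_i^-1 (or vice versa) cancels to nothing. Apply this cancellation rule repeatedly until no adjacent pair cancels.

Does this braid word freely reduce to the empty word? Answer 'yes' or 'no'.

Gen 1 (s4^-1): push. Stack: [s4^-1]
Gen 2 (s4): cancels prior s4^-1. Stack: []
Gen 3 (s3): push. Stack: [s3]
Gen 4 (s2): push. Stack: [s3 s2]
Gen 5 (s2^-1): cancels prior s2. Stack: [s3]
Gen 6 (s2): push. Stack: [s3 s2]
Gen 7 (s2^-1): cancels prior s2. Stack: [s3]
Gen 8 (s3^-1): cancels prior s3. Stack: []
Gen 9 (s4^-1): push. Stack: [s4^-1]
Gen 10 (s4): cancels prior s4^-1. Stack: []
Reduced word: (empty)

Answer: yes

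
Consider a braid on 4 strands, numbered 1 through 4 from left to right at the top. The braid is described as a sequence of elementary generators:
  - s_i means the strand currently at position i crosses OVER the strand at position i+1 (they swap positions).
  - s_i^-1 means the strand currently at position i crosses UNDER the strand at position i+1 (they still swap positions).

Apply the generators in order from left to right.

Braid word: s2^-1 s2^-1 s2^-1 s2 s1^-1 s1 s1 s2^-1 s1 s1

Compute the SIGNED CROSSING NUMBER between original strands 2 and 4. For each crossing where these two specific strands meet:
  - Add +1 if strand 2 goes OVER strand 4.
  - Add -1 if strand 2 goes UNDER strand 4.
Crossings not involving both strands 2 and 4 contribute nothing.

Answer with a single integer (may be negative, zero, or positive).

Answer: 0

Derivation:
Gen 1: crossing 2x3. Both 2&4? no. Sum: 0
Gen 2: crossing 3x2. Both 2&4? no. Sum: 0
Gen 3: crossing 2x3. Both 2&4? no. Sum: 0
Gen 4: crossing 3x2. Both 2&4? no. Sum: 0
Gen 5: crossing 1x2. Both 2&4? no. Sum: 0
Gen 6: crossing 2x1. Both 2&4? no. Sum: 0
Gen 7: crossing 1x2. Both 2&4? no. Sum: 0
Gen 8: crossing 1x3. Both 2&4? no. Sum: 0
Gen 9: crossing 2x3. Both 2&4? no. Sum: 0
Gen 10: crossing 3x2. Both 2&4? no. Sum: 0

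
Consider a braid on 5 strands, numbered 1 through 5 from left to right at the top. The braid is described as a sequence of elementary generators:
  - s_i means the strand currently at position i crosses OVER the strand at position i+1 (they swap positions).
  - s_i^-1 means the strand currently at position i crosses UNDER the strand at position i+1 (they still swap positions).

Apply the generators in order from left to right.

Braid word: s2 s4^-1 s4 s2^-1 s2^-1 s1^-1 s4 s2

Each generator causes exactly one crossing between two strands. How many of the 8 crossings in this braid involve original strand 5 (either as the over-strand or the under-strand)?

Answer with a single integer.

Gen 1: crossing 2x3. Involves strand 5? no. Count so far: 0
Gen 2: crossing 4x5. Involves strand 5? yes. Count so far: 1
Gen 3: crossing 5x4. Involves strand 5? yes. Count so far: 2
Gen 4: crossing 3x2. Involves strand 5? no. Count so far: 2
Gen 5: crossing 2x3. Involves strand 5? no. Count so far: 2
Gen 6: crossing 1x3. Involves strand 5? no. Count so far: 2
Gen 7: crossing 4x5. Involves strand 5? yes. Count so far: 3
Gen 8: crossing 1x2. Involves strand 5? no. Count so far: 3

Answer: 3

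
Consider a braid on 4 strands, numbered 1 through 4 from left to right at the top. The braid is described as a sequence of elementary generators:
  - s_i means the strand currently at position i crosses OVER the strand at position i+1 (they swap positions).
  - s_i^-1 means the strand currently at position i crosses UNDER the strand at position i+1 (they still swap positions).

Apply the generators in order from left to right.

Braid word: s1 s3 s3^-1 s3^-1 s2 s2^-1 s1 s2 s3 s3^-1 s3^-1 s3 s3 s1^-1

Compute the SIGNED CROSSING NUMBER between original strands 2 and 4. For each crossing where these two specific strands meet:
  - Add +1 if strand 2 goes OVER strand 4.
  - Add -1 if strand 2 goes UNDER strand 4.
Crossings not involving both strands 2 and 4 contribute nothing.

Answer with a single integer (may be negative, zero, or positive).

Gen 1: crossing 1x2. Both 2&4? no. Sum: 0
Gen 2: crossing 3x4. Both 2&4? no. Sum: 0
Gen 3: crossing 4x3. Both 2&4? no. Sum: 0
Gen 4: crossing 3x4. Both 2&4? no. Sum: 0
Gen 5: crossing 1x4. Both 2&4? no. Sum: 0
Gen 6: crossing 4x1. Both 2&4? no. Sum: 0
Gen 7: crossing 2x1. Both 2&4? no. Sum: 0
Gen 8: 2 over 4. Both 2&4? yes. Contrib: +1. Sum: 1
Gen 9: crossing 2x3. Both 2&4? no. Sum: 1
Gen 10: crossing 3x2. Both 2&4? no. Sum: 1
Gen 11: crossing 2x3. Both 2&4? no. Sum: 1
Gen 12: crossing 3x2. Both 2&4? no. Sum: 1
Gen 13: crossing 2x3. Both 2&4? no. Sum: 1
Gen 14: crossing 1x4. Both 2&4? no. Sum: 1

Answer: 1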